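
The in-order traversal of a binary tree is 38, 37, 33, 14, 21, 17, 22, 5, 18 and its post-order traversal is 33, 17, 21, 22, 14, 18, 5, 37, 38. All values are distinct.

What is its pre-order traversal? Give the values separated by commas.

The last element of post-order is the root; it splits in-order into left and right subtrees.
Root 38: left subtree has 0 nodes { }, right has 8 {37, 33, 14, 21, 17, 22, 5, 18}.
  Root 37: left subtree has 0 nodes { }, right has 7 {33, 14, 21, 17, 22, 5, 18}.
    Root 5: left subtree has 5 nodes {33, 14, 21, 17, 22}, right has 1 {18}.
      Root 14: left subtree has 1 node {33}, right has 3 {21, 17, 22}.
        Root 22: left subtree has 2 nodes {21, 17}, right has 0 { }.
          Root 21: left subtree has 0 nodes { }, right has 1 {17}.

38, 37, 5, 14, 33, 22, 21, 17, 18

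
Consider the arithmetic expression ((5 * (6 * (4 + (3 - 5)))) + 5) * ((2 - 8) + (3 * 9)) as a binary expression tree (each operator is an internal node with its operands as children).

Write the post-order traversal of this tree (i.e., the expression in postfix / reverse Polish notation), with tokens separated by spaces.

Post-order on an expression tree gives postfix notation: for each operator, emit left operand, right operand, then the operator.

5 6 4 3 5 - + * * 5 + 2 8 - 3 9 * + *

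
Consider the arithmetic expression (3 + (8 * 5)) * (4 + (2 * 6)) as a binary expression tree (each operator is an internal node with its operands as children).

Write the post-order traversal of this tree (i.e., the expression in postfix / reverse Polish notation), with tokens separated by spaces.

3 8 5 * + 4 2 6 * + *

Post-order on an expression tree gives postfix notation: for each operator, emit left operand, right operand, then the operator.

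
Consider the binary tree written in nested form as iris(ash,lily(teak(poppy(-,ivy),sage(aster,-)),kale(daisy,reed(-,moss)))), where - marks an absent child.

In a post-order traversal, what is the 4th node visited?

aster

Post-order visits the left subtree, then the right subtree, then the node.
At iris: go left to ash.
  ash is a leaf — visit ash.
At iris: go right to lily.
  At lily: go left to teak.
    At teak: go left to poppy.
      At poppy: no left child.
      At poppy: go right to ivy.
        ivy is a leaf — visit ivy.
      Visit poppy.
    At teak: go right to sage.
      At sage: go left to aster.
        aster is a leaf — visit aster.
      At sage: no right child.
      Visit sage.
    Visit teak.
  At lily: go right to kale.
    At kale: go left to daisy.
      daisy is a leaf — visit daisy.
    At kale: go right to reed.
      At reed: no left child.
      At reed: go right to moss.
        moss is a leaf — visit moss.
      Visit reed.
    Visit kale.
  Visit lily.
Visit iris.
Full post-order sequence: ash, ivy, poppy, aster, sage, teak, daisy, moss, reed, kale, lily, iris.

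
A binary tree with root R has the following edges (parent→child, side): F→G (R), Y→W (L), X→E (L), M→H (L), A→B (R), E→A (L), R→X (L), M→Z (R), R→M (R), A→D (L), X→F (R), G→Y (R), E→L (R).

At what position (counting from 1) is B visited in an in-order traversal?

3

In-order visits the left subtree, then the node, then the right subtree.
At R: go left to X.
  At X: go left to E.
    At E: go left to A.
      At A: go left to D.
        D is a leaf — visit D.
      Visit A.
      At A: go right to B.
        B is a leaf — visit B.
    Visit E.
    At E: go right to L.
      L is a leaf — visit L.
  Visit X.
  At X: go right to F.
    At F: no left child.
    Visit F.
    At F: go right to G.
      At G: no left child.
      Visit G.
      At G: go right to Y.
        At Y: go left to W.
          W is a leaf — visit W.
        Visit Y.
        At Y: no right child.
Visit R.
At R: go right to M.
  At M: go left to H.
    H is a leaf — visit H.
  Visit M.
  At M: go right to Z.
    Z is a leaf — visit Z.
Full in-order sequence: D, A, B, E, L, X, F, G, W, Y, R, H, M, Z.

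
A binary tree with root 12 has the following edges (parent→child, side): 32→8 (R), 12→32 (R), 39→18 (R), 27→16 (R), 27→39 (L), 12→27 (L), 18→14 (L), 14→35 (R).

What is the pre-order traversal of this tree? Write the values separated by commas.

12, 27, 39, 18, 14, 35, 16, 32, 8

Pre-order visits the node, then its left subtree, then its right subtree.
Visit 12.
At 12: go left to 27.
  Visit 27.
  At 27: go left to 39.
    Visit 39.
    At 39: no left child.
    At 39: go right to 18.
      Visit 18.
      At 18: go left to 14.
        Visit 14.
        At 14: no left child.
        At 14: go right to 35.
          35 is a leaf — visit 35.
      At 18: no right child.
  At 27: go right to 16.
    16 is a leaf — visit 16.
At 12: go right to 32.
  Visit 32.
  At 32: no left child.
  At 32: go right to 8.
    8 is a leaf — visit 8.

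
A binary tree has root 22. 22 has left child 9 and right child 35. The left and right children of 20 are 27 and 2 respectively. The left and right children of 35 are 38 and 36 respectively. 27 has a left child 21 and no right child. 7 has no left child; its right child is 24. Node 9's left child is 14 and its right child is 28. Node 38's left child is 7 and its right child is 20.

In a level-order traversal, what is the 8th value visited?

7

Level-order visits nodes level by level from the root, left to right within each level.
Level 0: 22
Level 1: 9, 35
Level 2: 14, 28, 38, 36
Level 3: 7, 20
Level 4: 24, 27, 2
Level 5: 21
Full level-order sequence: 22, 9, 35, 14, 28, 38, 36, 7, 20, 24, 27, 2, 21.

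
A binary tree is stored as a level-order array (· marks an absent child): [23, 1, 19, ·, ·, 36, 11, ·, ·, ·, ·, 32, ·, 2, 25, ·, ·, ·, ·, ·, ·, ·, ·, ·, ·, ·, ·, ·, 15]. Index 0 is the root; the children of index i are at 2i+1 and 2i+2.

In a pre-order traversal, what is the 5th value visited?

Pre-order visits the node, then its left subtree, then its right subtree.
Visit 23.
At 23: go left to 1.
  1 is a leaf — visit 1.
At 23: go right to 19.
  Visit 19.
  At 19: go left to 36.
    Visit 36.
    At 36: go left to 32.
      32 is a leaf — visit 32.
    At 36: no right child.
  At 19: go right to 11.
    Visit 11.
    At 11: go left to 2.
      Visit 2.
      At 2: no left child.
      At 2: go right to 15.
        15 is a leaf — visit 15.
    At 11: go right to 25.
      25 is a leaf — visit 25.
Full pre-order sequence: 23, 1, 19, 36, 32, 11, 2, 15, 25.

32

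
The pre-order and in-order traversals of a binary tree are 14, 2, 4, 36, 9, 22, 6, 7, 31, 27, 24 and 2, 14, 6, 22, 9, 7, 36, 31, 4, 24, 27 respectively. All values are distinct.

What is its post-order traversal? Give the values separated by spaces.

2 6 22 7 9 31 36 24 27 4 14

The first element of pre-order is the root; it splits in-order into left and right subtrees.
Root 14: left subtree has 1 node {2}, right has 9 {6, 22, 9, 7, 36, 31, 4, 24, 27}.
  Root 4: left subtree has 6 nodes {6, 22, 9, 7, 36, 31}, right has 2 {24, 27}.
    Root 36: left subtree has 4 nodes {6, 22, 9, 7}, right has 1 {31}.
      Root 9: left subtree has 2 nodes {6, 22}, right has 1 {7}.
        Root 22: left subtree has 1 node {6}, right has 0 { }.
    Root 27: left subtree has 1 node {24}, right has 0 { }.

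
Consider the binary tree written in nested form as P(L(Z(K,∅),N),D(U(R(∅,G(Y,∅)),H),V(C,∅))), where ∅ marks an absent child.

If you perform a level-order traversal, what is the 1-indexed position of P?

Level-order visits nodes level by level from the root, left to right within each level.
Level 0: P
Level 1: L, D
Level 2: Z, N, U, V
Level 3: K, R, H, C
Level 4: G
Level 5: Y
Full level-order sequence: P, L, D, Z, N, U, V, K, R, H, C, G, Y.

1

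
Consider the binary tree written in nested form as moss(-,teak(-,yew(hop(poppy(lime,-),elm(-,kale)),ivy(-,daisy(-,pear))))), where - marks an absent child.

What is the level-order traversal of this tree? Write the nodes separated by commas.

Level-order visits nodes level by level from the root, left to right within each level.
Level 0: moss
Level 1: teak
Level 2: yew
Level 3: hop, ivy
Level 4: poppy, elm, daisy
Level 5: lime, kale, pear

moss, teak, yew, hop, ivy, poppy, elm, daisy, lime, kale, pear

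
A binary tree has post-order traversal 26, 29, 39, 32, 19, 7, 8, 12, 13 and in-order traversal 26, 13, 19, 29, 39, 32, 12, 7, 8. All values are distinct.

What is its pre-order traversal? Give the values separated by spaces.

13 26 12 19 32 39 29 8 7

The last element of post-order is the root; it splits in-order into left and right subtrees.
Root 13: left subtree has 1 node {26}, right has 7 {19, 29, 39, 32, 12, 7, 8}.
  Root 12: left subtree has 4 nodes {19, 29, 39, 32}, right has 2 {7, 8}.
    Root 19: left subtree has 0 nodes { }, right has 3 {29, 39, 32}.
      Root 32: left subtree has 2 nodes {29, 39}, right has 0 { }.
        Root 39: left subtree has 1 node {29}, right has 0 { }.
    Root 8: left subtree has 1 node {7}, right has 0 { }.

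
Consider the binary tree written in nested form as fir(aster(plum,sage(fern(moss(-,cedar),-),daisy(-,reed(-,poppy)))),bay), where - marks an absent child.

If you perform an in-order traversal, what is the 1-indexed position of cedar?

4

In-order visits the left subtree, then the node, then the right subtree.
At fir: go left to aster.
  At aster: go left to plum.
    plum is a leaf — visit plum.
  Visit aster.
  At aster: go right to sage.
    At sage: go left to fern.
      At fern: go left to moss.
        At moss: no left child.
        Visit moss.
        At moss: go right to cedar.
          cedar is a leaf — visit cedar.
      Visit fern.
      At fern: no right child.
    Visit sage.
    At sage: go right to daisy.
      At daisy: no left child.
      Visit daisy.
      At daisy: go right to reed.
        At reed: no left child.
        Visit reed.
        At reed: go right to poppy.
          poppy is a leaf — visit poppy.
Visit fir.
At fir: go right to bay.
  bay is a leaf — visit bay.
Full in-order sequence: plum, aster, moss, cedar, fern, sage, daisy, reed, poppy, fir, bay.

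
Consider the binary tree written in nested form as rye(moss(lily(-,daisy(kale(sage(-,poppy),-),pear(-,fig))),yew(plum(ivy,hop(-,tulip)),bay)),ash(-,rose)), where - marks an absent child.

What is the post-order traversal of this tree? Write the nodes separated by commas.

Post-order visits the left subtree, then the right subtree, then the node.
At rye: go left to moss.
  At moss: go left to lily.
    At lily: no left child.
    At lily: go right to daisy.
      At daisy: go left to kale.
        At kale: go left to sage.
          At sage: no left child.
          At sage: go right to poppy.
            poppy is a leaf — visit poppy.
          Visit sage.
        At kale: no right child.
        Visit kale.
      At daisy: go right to pear.
        At pear: no left child.
        At pear: go right to fig.
          fig is a leaf — visit fig.
        Visit pear.
      Visit daisy.
    Visit lily.
  At moss: go right to yew.
    At yew: go left to plum.
      At plum: go left to ivy.
        ivy is a leaf — visit ivy.
      At plum: go right to hop.
        At hop: no left child.
        At hop: go right to tulip.
          tulip is a leaf — visit tulip.
        Visit hop.
      Visit plum.
    At yew: go right to bay.
      bay is a leaf — visit bay.
    Visit yew.
  Visit moss.
At rye: go right to ash.
  At ash: no left child.
  At ash: go right to rose.
    rose is a leaf — visit rose.
  Visit ash.
Visit rye.

poppy, sage, kale, fig, pear, daisy, lily, ivy, tulip, hop, plum, bay, yew, moss, rose, ash, rye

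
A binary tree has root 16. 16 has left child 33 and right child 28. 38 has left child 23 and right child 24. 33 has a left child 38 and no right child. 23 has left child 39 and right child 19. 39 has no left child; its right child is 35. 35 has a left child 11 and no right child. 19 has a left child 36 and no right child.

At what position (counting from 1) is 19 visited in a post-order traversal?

5

Post-order visits the left subtree, then the right subtree, then the node.
At 16: go left to 33.
  At 33: go left to 38.
    At 38: go left to 23.
      At 23: go left to 39.
        At 39: no left child.
        At 39: go right to 35.
          At 35: go left to 11.
            11 is a leaf — visit 11.
          At 35: no right child.
          Visit 35.
        Visit 39.
      At 23: go right to 19.
        At 19: go left to 36.
          36 is a leaf — visit 36.
        At 19: no right child.
        Visit 19.
      Visit 23.
    At 38: go right to 24.
      24 is a leaf — visit 24.
    Visit 38.
  At 33: no right child.
  Visit 33.
At 16: go right to 28.
  28 is a leaf — visit 28.
Visit 16.
Full post-order sequence: 11, 35, 39, 36, 19, 23, 24, 38, 33, 28, 16.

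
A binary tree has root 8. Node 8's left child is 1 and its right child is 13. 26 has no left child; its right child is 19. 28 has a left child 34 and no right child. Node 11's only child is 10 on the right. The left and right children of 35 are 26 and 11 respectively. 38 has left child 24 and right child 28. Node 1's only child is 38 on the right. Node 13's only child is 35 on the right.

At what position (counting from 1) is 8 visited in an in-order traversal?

6

In-order visits the left subtree, then the node, then the right subtree.
At 8: go left to 1.
  At 1: no left child.
  Visit 1.
  At 1: go right to 38.
    At 38: go left to 24.
      24 is a leaf — visit 24.
    Visit 38.
    At 38: go right to 28.
      At 28: go left to 34.
        34 is a leaf — visit 34.
      Visit 28.
      At 28: no right child.
Visit 8.
At 8: go right to 13.
  At 13: no left child.
  Visit 13.
  At 13: go right to 35.
    At 35: go left to 26.
      At 26: no left child.
      Visit 26.
      At 26: go right to 19.
        19 is a leaf — visit 19.
    Visit 35.
    At 35: go right to 11.
      At 11: no left child.
      Visit 11.
      At 11: go right to 10.
        10 is a leaf — visit 10.
Full in-order sequence: 1, 24, 38, 34, 28, 8, 13, 26, 19, 35, 11, 10.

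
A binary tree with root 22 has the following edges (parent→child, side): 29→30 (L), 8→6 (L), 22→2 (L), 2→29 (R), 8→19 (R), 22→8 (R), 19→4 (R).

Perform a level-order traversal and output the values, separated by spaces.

Level-order visits nodes level by level from the root, left to right within each level.
Level 0: 22
Level 1: 2, 8
Level 2: 29, 6, 19
Level 3: 30, 4

22 2 8 29 6 19 30 4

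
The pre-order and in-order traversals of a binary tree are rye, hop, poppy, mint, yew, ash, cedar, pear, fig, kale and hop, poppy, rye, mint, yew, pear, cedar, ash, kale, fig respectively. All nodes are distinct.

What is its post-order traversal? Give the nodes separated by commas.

poppy, hop, pear, cedar, kale, fig, ash, yew, mint, rye

The first element of pre-order is the root; it splits in-order into left and right subtrees.
Root rye: left subtree has 2 nodes {hop, poppy}, right has 7 {mint, yew, pear, cedar, ash, kale, fig}.
  Root hop: left subtree has 0 nodes { }, right has 1 {poppy}.
  Root mint: left subtree has 0 nodes { }, right has 6 {yew, pear, cedar, ash, kale, fig}.
    Root yew: left subtree has 0 nodes { }, right has 5 {pear, cedar, ash, kale, fig}.
      Root ash: left subtree has 2 nodes {pear, cedar}, right has 2 {kale, fig}.
        Root cedar: left subtree has 1 node {pear}, right has 0 { }.
        Root fig: left subtree has 1 node {kale}, right has 0 { }.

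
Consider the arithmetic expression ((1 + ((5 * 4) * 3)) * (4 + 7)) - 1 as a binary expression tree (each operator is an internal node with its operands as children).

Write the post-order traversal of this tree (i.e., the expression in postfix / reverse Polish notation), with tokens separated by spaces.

Post-order on an expression tree gives postfix notation: for each operator, emit left operand, right operand, then the operator.

1 5 4 * 3 * + 4 7 + * 1 -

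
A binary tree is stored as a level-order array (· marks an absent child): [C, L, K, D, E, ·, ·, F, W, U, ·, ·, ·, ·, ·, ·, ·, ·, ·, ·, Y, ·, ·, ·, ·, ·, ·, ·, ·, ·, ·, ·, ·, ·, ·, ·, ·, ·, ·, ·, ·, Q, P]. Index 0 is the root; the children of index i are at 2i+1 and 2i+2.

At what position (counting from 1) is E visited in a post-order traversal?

Post-order visits the left subtree, then the right subtree, then the node.
At C: go left to L.
  At L: go left to D.
    At D: go left to F.
      F is a leaf — visit F.
    At D: go right to W.
      W is a leaf — visit W.
    Visit D.
  At L: go right to E.
    At E: go left to U.
      At U: no left child.
      At U: go right to Y.
        At Y: go left to Q.
          Q is a leaf — visit Q.
        At Y: go right to P.
          P is a leaf — visit P.
        Visit Y.
      Visit U.
    At E: no right child.
    Visit E.
  Visit L.
At C: go right to K.
  K is a leaf — visit K.
Visit C.
Full post-order sequence: F, W, D, Q, P, Y, U, E, L, K, C.

8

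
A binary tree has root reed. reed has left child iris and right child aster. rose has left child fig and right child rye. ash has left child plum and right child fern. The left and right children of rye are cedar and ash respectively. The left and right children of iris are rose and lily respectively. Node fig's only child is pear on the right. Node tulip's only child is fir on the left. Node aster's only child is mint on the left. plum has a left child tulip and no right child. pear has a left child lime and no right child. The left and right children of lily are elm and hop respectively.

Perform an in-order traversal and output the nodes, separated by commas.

In-order visits the left subtree, then the node, then the right subtree.
At reed: go left to iris.
  At iris: go left to rose.
    At rose: go left to fig.
      At fig: no left child.
      Visit fig.
      At fig: go right to pear.
        At pear: go left to lime.
          lime is a leaf — visit lime.
        Visit pear.
        At pear: no right child.
    Visit rose.
    At rose: go right to rye.
      At rye: go left to cedar.
        cedar is a leaf — visit cedar.
      Visit rye.
      At rye: go right to ash.
        At ash: go left to plum.
          At plum: go left to tulip.
            At tulip: go left to fir.
              fir is a leaf — visit fir.
            Visit tulip.
            At tulip: no right child.
          Visit plum.
          At plum: no right child.
        Visit ash.
        At ash: go right to fern.
          fern is a leaf — visit fern.
  Visit iris.
  At iris: go right to lily.
    At lily: go left to elm.
      elm is a leaf — visit elm.
    Visit lily.
    At lily: go right to hop.
      hop is a leaf — visit hop.
Visit reed.
At reed: go right to aster.
  At aster: go left to mint.
    mint is a leaf — visit mint.
  Visit aster.
  At aster: no right child.

fig, lime, pear, rose, cedar, rye, fir, tulip, plum, ash, fern, iris, elm, lily, hop, reed, mint, aster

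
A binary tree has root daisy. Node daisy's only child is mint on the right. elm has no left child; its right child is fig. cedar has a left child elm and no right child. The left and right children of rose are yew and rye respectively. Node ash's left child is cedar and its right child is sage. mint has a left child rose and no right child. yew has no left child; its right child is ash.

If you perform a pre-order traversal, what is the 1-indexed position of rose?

3

Pre-order visits the node, then its left subtree, then its right subtree.
Visit daisy.
At daisy: no left child.
At daisy: go right to mint.
  Visit mint.
  At mint: go left to rose.
    Visit rose.
    At rose: go left to yew.
      Visit yew.
      At yew: no left child.
      At yew: go right to ash.
        Visit ash.
        At ash: go left to cedar.
          Visit cedar.
          At cedar: go left to elm.
            Visit elm.
            At elm: no left child.
            At elm: go right to fig.
              fig is a leaf — visit fig.
          At cedar: no right child.
        At ash: go right to sage.
          sage is a leaf — visit sage.
    At rose: go right to rye.
      rye is a leaf — visit rye.
  At mint: no right child.
Full pre-order sequence: daisy, mint, rose, yew, ash, cedar, elm, fig, sage, rye.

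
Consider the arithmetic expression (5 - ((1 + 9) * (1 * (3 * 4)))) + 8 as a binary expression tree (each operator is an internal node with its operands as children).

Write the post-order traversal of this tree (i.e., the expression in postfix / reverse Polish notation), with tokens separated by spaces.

Post-order on an expression tree gives postfix notation: for each operator, emit left operand, right operand, then the operator.

5 1 9 + 1 3 4 * * * - 8 +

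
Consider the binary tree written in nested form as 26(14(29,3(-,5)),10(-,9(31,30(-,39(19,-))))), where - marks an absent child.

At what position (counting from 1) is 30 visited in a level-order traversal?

Level-order visits nodes level by level from the root, left to right within each level.
Level 0: 26
Level 1: 14, 10
Level 2: 29, 3, 9
Level 3: 5, 31, 30
Level 4: 39
Level 5: 19
Full level-order sequence: 26, 14, 10, 29, 3, 9, 5, 31, 30, 39, 19.

9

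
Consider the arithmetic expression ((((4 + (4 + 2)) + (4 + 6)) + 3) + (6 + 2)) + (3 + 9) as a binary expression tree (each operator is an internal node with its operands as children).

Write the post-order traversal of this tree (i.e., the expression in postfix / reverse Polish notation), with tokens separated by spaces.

4 4 2 + + 4 6 + + 3 + 6 2 + + 3 9 + +

Post-order on an expression tree gives postfix notation: for each operator, emit left operand, right operand, then the operator.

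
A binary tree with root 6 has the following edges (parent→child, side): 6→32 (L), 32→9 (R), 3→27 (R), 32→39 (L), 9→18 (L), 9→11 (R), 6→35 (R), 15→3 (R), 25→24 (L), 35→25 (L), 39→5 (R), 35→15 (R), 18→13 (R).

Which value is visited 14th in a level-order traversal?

Level-order visits nodes level by level from the root, left to right within each level.
Level 0: 6
Level 1: 32, 35
Level 2: 39, 9, 25, 15
Level 3: 5, 18, 11, 24, 3
Level 4: 13, 27
Full level-order sequence: 6, 32, 35, 39, 9, 25, 15, 5, 18, 11, 24, 3, 13, 27.

27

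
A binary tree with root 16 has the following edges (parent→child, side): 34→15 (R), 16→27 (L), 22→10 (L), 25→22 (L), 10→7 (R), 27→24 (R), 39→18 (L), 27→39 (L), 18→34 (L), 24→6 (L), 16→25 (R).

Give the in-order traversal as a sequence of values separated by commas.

In-order visits the left subtree, then the node, then the right subtree.
At 16: go left to 27.
  At 27: go left to 39.
    At 39: go left to 18.
      At 18: go left to 34.
        At 34: no left child.
        Visit 34.
        At 34: go right to 15.
          15 is a leaf — visit 15.
      Visit 18.
      At 18: no right child.
    Visit 39.
    At 39: no right child.
  Visit 27.
  At 27: go right to 24.
    At 24: go left to 6.
      6 is a leaf — visit 6.
    Visit 24.
    At 24: no right child.
Visit 16.
At 16: go right to 25.
  At 25: go left to 22.
    At 22: go left to 10.
      At 10: no left child.
      Visit 10.
      At 10: go right to 7.
        7 is a leaf — visit 7.
    Visit 22.
    At 22: no right child.
  Visit 25.
  At 25: no right child.

34, 15, 18, 39, 27, 6, 24, 16, 10, 7, 22, 25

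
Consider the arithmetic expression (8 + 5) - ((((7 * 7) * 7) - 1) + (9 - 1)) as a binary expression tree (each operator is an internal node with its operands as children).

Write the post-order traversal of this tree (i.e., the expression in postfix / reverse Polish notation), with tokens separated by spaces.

Post-order on an expression tree gives postfix notation: for each operator, emit left operand, right operand, then the operator.

8 5 + 7 7 * 7 * 1 - 9 1 - + -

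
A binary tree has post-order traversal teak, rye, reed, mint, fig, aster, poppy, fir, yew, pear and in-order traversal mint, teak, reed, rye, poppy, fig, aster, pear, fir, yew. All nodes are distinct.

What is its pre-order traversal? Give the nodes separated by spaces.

pear poppy mint reed teak rye aster fig yew fir

The last element of post-order is the root; it splits in-order into left and right subtrees.
Root pear: left subtree has 7 nodes {mint, teak, reed, rye, poppy, fig, aster}, right has 2 {fir, yew}.
  Root poppy: left subtree has 4 nodes {mint, teak, reed, rye}, right has 2 {fig, aster}.
    Root mint: left subtree has 0 nodes { }, right has 3 {teak, reed, rye}.
      Root reed: left subtree has 1 node {teak}, right has 1 {rye}.
    Root aster: left subtree has 1 node {fig}, right has 0 { }.
  Root yew: left subtree has 1 node {fir}, right has 0 { }.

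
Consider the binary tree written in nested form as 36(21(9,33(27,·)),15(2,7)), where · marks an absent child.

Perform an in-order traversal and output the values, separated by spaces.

9 21 27 33 36 2 15 7

In-order visits the left subtree, then the node, then the right subtree.
At 36: go left to 21.
  At 21: go left to 9.
    9 is a leaf — visit 9.
  Visit 21.
  At 21: go right to 33.
    At 33: go left to 27.
      27 is a leaf — visit 27.
    Visit 33.
    At 33: no right child.
Visit 36.
At 36: go right to 15.
  At 15: go left to 2.
    2 is a leaf — visit 2.
  Visit 15.
  At 15: go right to 7.
    7 is a leaf — visit 7.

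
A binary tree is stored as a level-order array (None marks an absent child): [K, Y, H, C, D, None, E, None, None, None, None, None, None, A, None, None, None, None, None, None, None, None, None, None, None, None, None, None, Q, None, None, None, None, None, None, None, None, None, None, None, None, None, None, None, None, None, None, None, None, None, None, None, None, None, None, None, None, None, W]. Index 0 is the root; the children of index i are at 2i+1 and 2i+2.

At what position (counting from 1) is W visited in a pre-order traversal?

9

Pre-order visits the node, then its left subtree, then its right subtree.
Visit K.
At K: go left to Y.
  Visit Y.
  At Y: go left to C.
    C is a leaf — visit C.
  At Y: go right to D.
    D is a leaf — visit D.
At K: go right to H.
  Visit H.
  At H: no left child.
  At H: go right to E.
    Visit E.
    At E: go left to A.
      Visit A.
      At A: no left child.
      At A: go right to Q.
        Visit Q.
        At Q: no left child.
        At Q: go right to W.
          W is a leaf — visit W.
    At E: no right child.
Full pre-order sequence: K, Y, C, D, H, E, A, Q, W.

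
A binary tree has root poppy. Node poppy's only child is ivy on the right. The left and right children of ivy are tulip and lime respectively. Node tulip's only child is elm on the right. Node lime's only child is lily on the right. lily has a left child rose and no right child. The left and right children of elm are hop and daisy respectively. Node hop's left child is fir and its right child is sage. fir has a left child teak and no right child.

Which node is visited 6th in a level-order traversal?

lily

Level-order visits nodes level by level from the root, left to right within each level.
Level 0: poppy
Level 1: ivy
Level 2: tulip, lime
Level 3: elm, lily
Level 4: hop, daisy, rose
Level 5: fir, sage
Level 6: teak
Full level-order sequence: poppy, ivy, tulip, lime, elm, lily, hop, daisy, rose, fir, sage, teak.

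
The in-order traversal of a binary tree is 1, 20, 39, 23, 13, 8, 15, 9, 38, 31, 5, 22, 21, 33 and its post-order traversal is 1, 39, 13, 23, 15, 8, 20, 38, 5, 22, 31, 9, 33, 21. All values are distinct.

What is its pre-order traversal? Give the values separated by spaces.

21 9 20 1 8 23 39 13 15 31 38 22 5 33

The last element of post-order is the root; it splits in-order into left and right subtrees.
Root 21: left subtree has 12 nodes {1, 20, 39, 23, 13, 8, 15, 9, 38, 31, 5, 22}, right has 1 {33}.
  Root 9: left subtree has 7 nodes {1, 20, 39, 23, 13, 8, 15}, right has 4 {38, 31, 5, 22}.
    Root 20: left subtree has 1 node {1}, right has 5 {39, 23, 13, 8, 15}.
      Root 8: left subtree has 3 nodes {39, 23, 13}, right has 1 {15}.
        Root 23: left subtree has 1 node {39}, right has 1 {13}.
    Root 31: left subtree has 1 node {38}, right has 2 {5, 22}.
      Root 22: left subtree has 1 node {5}, right has 0 { }.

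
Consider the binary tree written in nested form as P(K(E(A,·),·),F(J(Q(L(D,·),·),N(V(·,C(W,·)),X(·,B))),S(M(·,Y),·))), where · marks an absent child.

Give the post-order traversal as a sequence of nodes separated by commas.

A, E, K, D, L, Q, W, C, V, B, X, N, J, Y, M, S, F, P

Post-order visits the left subtree, then the right subtree, then the node.
At P: go left to K.
  At K: go left to E.
    At E: go left to A.
      A is a leaf — visit A.
    At E: no right child.
    Visit E.
  At K: no right child.
  Visit K.
At P: go right to F.
  At F: go left to J.
    At J: go left to Q.
      At Q: go left to L.
        At L: go left to D.
          D is a leaf — visit D.
        At L: no right child.
        Visit L.
      At Q: no right child.
      Visit Q.
    At J: go right to N.
      At N: go left to V.
        At V: no left child.
        At V: go right to C.
          At C: go left to W.
            W is a leaf — visit W.
          At C: no right child.
          Visit C.
        Visit V.
      At N: go right to X.
        At X: no left child.
        At X: go right to B.
          B is a leaf — visit B.
        Visit X.
      Visit N.
    Visit J.
  At F: go right to S.
    At S: go left to M.
      At M: no left child.
      At M: go right to Y.
        Y is a leaf — visit Y.
      Visit M.
    At S: no right child.
    Visit S.
  Visit F.
Visit P.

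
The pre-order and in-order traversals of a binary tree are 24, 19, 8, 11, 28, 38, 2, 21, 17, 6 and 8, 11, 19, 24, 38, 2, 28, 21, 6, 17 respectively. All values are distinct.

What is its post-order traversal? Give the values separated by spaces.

11 8 19 2 38 6 17 21 28 24

The first element of pre-order is the root; it splits in-order into left and right subtrees.
Root 24: left subtree has 3 nodes {8, 11, 19}, right has 6 {38, 2, 28, 21, 6, 17}.
  Root 19: left subtree has 2 nodes {8, 11}, right has 0 { }.
    Root 8: left subtree has 0 nodes { }, right has 1 {11}.
  Root 28: left subtree has 2 nodes {38, 2}, right has 3 {21, 6, 17}.
    Root 38: left subtree has 0 nodes { }, right has 1 {2}.
    Root 21: left subtree has 0 nodes { }, right has 2 {6, 17}.
      Root 17: left subtree has 1 node {6}, right has 0 { }.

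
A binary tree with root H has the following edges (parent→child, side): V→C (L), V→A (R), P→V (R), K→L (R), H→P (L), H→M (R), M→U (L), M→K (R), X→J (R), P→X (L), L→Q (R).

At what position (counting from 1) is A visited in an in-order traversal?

6

In-order visits the left subtree, then the node, then the right subtree.
At H: go left to P.
  At P: go left to X.
    At X: no left child.
    Visit X.
    At X: go right to J.
      J is a leaf — visit J.
  Visit P.
  At P: go right to V.
    At V: go left to C.
      C is a leaf — visit C.
    Visit V.
    At V: go right to A.
      A is a leaf — visit A.
Visit H.
At H: go right to M.
  At M: go left to U.
    U is a leaf — visit U.
  Visit M.
  At M: go right to K.
    At K: no left child.
    Visit K.
    At K: go right to L.
      At L: no left child.
      Visit L.
      At L: go right to Q.
        Q is a leaf — visit Q.
Full in-order sequence: X, J, P, C, V, A, H, U, M, K, L, Q.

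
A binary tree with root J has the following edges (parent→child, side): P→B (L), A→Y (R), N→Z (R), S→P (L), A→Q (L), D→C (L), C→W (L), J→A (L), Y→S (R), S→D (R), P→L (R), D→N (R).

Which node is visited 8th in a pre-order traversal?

L

Pre-order visits the node, then its left subtree, then its right subtree.
Visit J.
At J: go left to A.
  Visit A.
  At A: go left to Q.
    Q is a leaf — visit Q.
  At A: go right to Y.
    Visit Y.
    At Y: no left child.
    At Y: go right to S.
      Visit S.
      At S: go left to P.
        Visit P.
        At P: go left to B.
          B is a leaf — visit B.
        At P: go right to L.
          L is a leaf — visit L.
      At S: go right to D.
        Visit D.
        At D: go left to C.
          Visit C.
          At C: go left to W.
            W is a leaf — visit W.
          At C: no right child.
        At D: go right to N.
          Visit N.
          At N: no left child.
          At N: go right to Z.
            Z is a leaf — visit Z.
At J: no right child.
Full pre-order sequence: J, A, Q, Y, S, P, B, L, D, C, W, N, Z.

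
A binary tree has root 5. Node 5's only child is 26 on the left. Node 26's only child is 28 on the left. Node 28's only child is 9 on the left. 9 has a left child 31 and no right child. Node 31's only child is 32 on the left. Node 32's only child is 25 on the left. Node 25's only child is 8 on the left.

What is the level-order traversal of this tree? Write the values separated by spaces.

Level-order visits nodes level by level from the root, left to right within each level.
Level 0: 5
Level 1: 26
Level 2: 28
Level 3: 9
Level 4: 31
Level 5: 32
Level 6: 25
Level 7: 8

5 26 28 9 31 32 25 8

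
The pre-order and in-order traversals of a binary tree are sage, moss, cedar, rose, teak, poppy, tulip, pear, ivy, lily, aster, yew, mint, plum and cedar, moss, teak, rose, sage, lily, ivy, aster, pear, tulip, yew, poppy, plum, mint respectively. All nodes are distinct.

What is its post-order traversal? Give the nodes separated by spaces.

The first element of pre-order is the root; it splits in-order into left and right subtrees.
Root sage: left subtree has 4 nodes {cedar, moss, teak, rose}, right has 9 {lily, ivy, aster, pear, tulip, yew, poppy, plum, mint}.
  Root moss: left subtree has 1 node {cedar}, right has 2 {teak, rose}.
    Root rose: left subtree has 1 node {teak}, right has 0 { }.
  Root poppy: left subtree has 6 nodes {lily, ivy, aster, pear, tulip, yew}, right has 2 {plum, mint}.
    Root tulip: left subtree has 4 nodes {lily, ivy, aster, pear}, right has 1 {yew}.
      Root pear: left subtree has 3 nodes {lily, ivy, aster}, right has 0 { }.
        Root ivy: left subtree has 1 node {lily}, right has 1 {aster}.
    Root mint: left subtree has 1 node {plum}, right has 0 { }.

cedar teak rose moss lily aster ivy pear yew tulip plum mint poppy sage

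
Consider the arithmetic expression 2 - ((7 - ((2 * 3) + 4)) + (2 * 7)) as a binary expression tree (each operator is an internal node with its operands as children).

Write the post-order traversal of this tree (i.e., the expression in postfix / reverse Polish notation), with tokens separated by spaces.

Post-order on an expression tree gives postfix notation: for each operator, emit left operand, right operand, then the operator.

2 7 2 3 * 4 + - 2 7 * + -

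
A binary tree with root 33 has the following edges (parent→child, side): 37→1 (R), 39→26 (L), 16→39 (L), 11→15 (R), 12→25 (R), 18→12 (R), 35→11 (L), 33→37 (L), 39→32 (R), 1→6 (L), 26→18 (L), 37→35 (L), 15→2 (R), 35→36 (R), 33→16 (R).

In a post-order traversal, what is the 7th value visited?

1

Post-order visits the left subtree, then the right subtree, then the node.
At 33: go left to 37.
  At 37: go left to 35.
    At 35: go left to 11.
      At 11: no left child.
      At 11: go right to 15.
        At 15: no left child.
        At 15: go right to 2.
          2 is a leaf — visit 2.
        Visit 15.
      Visit 11.
    At 35: go right to 36.
      36 is a leaf — visit 36.
    Visit 35.
  At 37: go right to 1.
    At 1: go left to 6.
      6 is a leaf — visit 6.
    At 1: no right child.
    Visit 1.
  Visit 37.
At 33: go right to 16.
  At 16: go left to 39.
    At 39: go left to 26.
      At 26: go left to 18.
        At 18: no left child.
        At 18: go right to 12.
          At 12: no left child.
          At 12: go right to 25.
            25 is a leaf — visit 25.
          Visit 12.
        Visit 18.
      At 26: no right child.
      Visit 26.
    At 39: go right to 32.
      32 is a leaf — visit 32.
    Visit 39.
  At 16: no right child.
  Visit 16.
Visit 33.
Full post-order sequence: 2, 15, 11, 36, 35, 6, 1, 37, 25, 12, 18, 26, 32, 39, 16, 33.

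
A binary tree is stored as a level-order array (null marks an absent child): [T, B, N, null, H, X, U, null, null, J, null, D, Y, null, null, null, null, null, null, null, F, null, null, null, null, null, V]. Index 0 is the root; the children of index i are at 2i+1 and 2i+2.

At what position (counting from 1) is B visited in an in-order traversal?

1

In-order visits the left subtree, then the node, then the right subtree.
At T: go left to B.
  At B: no left child.
  Visit B.
  At B: go right to H.
    At H: go left to J.
      At J: no left child.
      Visit J.
      At J: go right to F.
        F is a leaf — visit F.
    Visit H.
    At H: no right child.
Visit T.
At T: go right to N.
  At N: go left to X.
    At X: go left to D.
      D is a leaf — visit D.
    Visit X.
    At X: go right to Y.
      At Y: no left child.
      Visit Y.
      At Y: go right to V.
        V is a leaf — visit V.
  Visit N.
  At N: go right to U.
    U is a leaf — visit U.
Full in-order sequence: B, J, F, H, T, D, X, Y, V, N, U.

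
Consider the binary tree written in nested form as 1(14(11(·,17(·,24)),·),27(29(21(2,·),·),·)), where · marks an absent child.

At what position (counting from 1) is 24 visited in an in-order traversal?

3

In-order visits the left subtree, then the node, then the right subtree.
At 1: go left to 14.
  At 14: go left to 11.
    At 11: no left child.
    Visit 11.
    At 11: go right to 17.
      At 17: no left child.
      Visit 17.
      At 17: go right to 24.
        24 is a leaf — visit 24.
  Visit 14.
  At 14: no right child.
Visit 1.
At 1: go right to 27.
  At 27: go left to 29.
    At 29: go left to 21.
      At 21: go left to 2.
        2 is a leaf — visit 2.
      Visit 21.
      At 21: no right child.
    Visit 29.
    At 29: no right child.
  Visit 27.
  At 27: no right child.
Full in-order sequence: 11, 17, 24, 14, 1, 2, 21, 29, 27.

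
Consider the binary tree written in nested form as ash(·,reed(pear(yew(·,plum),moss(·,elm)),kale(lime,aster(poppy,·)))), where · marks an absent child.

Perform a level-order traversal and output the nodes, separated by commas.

Level-order visits nodes level by level from the root, left to right within each level.
Level 0: ash
Level 1: reed
Level 2: pear, kale
Level 3: yew, moss, lime, aster
Level 4: plum, elm, poppy

ash, reed, pear, kale, yew, moss, lime, aster, plum, elm, poppy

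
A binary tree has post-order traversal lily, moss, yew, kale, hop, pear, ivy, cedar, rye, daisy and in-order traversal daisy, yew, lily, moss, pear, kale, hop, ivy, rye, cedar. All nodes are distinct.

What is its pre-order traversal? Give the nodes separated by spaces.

daisy rye ivy pear yew moss lily hop kale cedar

The last element of post-order is the root; it splits in-order into left and right subtrees.
Root daisy: left subtree has 0 nodes { }, right has 9 {yew, lily, moss, pear, kale, hop, ivy, rye, cedar}.
  Root rye: left subtree has 7 nodes {yew, lily, moss, pear, kale, hop, ivy}, right has 1 {cedar}.
    Root ivy: left subtree has 6 nodes {yew, lily, moss, pear, kale, hop}, right has 0 { }.
      Root pear: left subtree has 3 nodes {yew, lily, moss}, right has 2 {kale, hop}.
        Root yew: left subtree has 0 nodes { }, right has 2 {lily, moss}.
          Root moss: left subtree has 1 node {lily}, right has 0 { }.
        Root hop: left subtree has 1 node {kale}, right has 0 { }.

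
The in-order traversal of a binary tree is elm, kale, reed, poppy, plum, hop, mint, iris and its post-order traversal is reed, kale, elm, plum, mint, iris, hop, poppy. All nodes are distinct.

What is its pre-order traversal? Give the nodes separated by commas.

poppy, elm, kale, reed, hop, plum, iris, mint

The last element of post-order is the root; it splits in-order into left and right subtrees.
Root poppy: left subtree has 3 nodes {elm, kale, reed}, right has 4 {plum, hop, mint, iris}.
  Root elm: left subtree has 0 nodes { }, right has 2 {kale, reed}.
    Root kale: left subtree has 0 nodes { }, right has 1 {reed}.
  Root hop: left subtree has 1 node {plum}, right has 2 {mint, iris}.
    Root iris: left subtree has 1 node {mint}, right has 0 { }.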